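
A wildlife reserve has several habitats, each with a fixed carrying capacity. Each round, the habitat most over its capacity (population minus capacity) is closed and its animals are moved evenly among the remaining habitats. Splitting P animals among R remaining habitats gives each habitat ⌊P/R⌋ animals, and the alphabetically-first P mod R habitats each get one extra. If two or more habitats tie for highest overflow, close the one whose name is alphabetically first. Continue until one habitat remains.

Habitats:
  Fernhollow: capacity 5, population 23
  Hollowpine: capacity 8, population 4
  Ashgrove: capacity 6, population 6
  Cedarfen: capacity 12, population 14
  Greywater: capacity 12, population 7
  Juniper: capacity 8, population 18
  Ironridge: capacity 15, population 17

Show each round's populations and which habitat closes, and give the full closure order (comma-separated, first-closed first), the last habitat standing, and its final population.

Round 1: Ashgrove=6 Cedarfen=14 Fernhollow=23 Greywater=7 Hollowpine=4 Ironridge=17 Juniper=18 → close Fernhollow (overflow 18)
  23÷6 = 3 each, +1 to first 5
Round 2: Ashgrove=10 Cedarfen=18 Greywater=11 Hollowpine=8 Ironridge=21 Juniper=21 → close Juniper (overflow 13)
  21÷5 = 4 each, +1 to first 1
Round 3: Ashgrove=15 Cedarfen=22 Greywater=15 Hollowpine=12 Ironridge=25 → close Cedarfen (overflow 10)
  22÷4 = 5 each, +1 to first 2
Round 4: Ashgrove=21 Greywater=21 Hollowpine=17 Ironridge=30 → close Ashgrove (overflow 15)
  21÷3 = 7 each, +1 to first 0
Round 5: Greywater=28 Hollowpine=24 Ironridge=37 → close Ironridge (overflow 22)
  37÷2 = 18 each, +1 to first 1
Round 6: Greywater=47 Hollowpine=42 → close Greywater (overflow 35)
  47÷1 = 47 each, +1 to first 0

Closure order: Fernhollow, Juniper, Cedarfen, Ashgrove, Ironridge, Greywater
Last habitat: Hollowpine with 89 animals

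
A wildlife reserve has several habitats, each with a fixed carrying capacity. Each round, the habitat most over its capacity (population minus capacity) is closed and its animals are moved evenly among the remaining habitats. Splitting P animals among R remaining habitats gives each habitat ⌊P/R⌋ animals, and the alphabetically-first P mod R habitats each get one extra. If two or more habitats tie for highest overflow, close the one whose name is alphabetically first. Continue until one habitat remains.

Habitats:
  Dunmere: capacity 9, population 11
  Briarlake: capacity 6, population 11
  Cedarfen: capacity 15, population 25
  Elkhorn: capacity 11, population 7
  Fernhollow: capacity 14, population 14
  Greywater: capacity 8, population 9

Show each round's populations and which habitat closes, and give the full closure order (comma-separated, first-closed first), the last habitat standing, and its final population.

Round 1: Briarlake=11 Cedarfen=25 Dunmere=11 Elkhorn=7 Fernhollow=14 Greywater=9 → close Cedarfen (overflow 10)
  25÷5 = 5 each, +1 to first 0
Round 2: Briarlake=16 Dunmere=16 Elkhorn=12 Fernhollow=19 Greywater=14 → close Briarlake (overflow 10)
  16÷4 = 4 each, +1 to first 0
Round 3: Dunmere=20 Elkhorn=16 Fernhollow=23 Greywater=18 → close Dunmere (overflow 11)
  20÷3 = 6 each, +1 to first 2
Round 4: Elkhorn=23 Fernhollow=30 Greywater=24 → close Fernhollow (overflow 16)
  30÷2 = 15 each, +1 to first 0
Round 5: Elkhorn=38 Greywater=39 → close Greywater (overflow 31)
  39÷1 = 39 each, +1 to first 0

Closure order: Cedarfen, Briarlake, Dunmere, Fernhollow, Greywater
Last habitat: Elkhorn with 77 animals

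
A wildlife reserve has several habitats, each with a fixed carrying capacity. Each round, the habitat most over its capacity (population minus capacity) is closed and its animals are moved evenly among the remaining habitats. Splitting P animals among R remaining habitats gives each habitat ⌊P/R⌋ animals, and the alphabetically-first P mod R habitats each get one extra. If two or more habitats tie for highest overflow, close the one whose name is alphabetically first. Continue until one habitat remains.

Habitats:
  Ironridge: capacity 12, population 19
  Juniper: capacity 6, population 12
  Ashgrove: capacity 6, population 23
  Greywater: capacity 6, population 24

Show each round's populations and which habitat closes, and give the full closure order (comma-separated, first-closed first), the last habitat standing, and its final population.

Closure order: Greywater, Ashgrove, Ironridge
Last habitat: Juniper with 78 animals

Round 1: Ashgrove=23 Greywater=24 Ironridge=19 Juniper=12 → close Greywater (overflow 18)
  24÷3 = 8 each, +1 to first 0
Round 2: Ashgrove=31 Ironridge=27 Juniper=20 → close Ashgrove (overflow 25)
  31÷2 = 15 each, +1 to first 1
Round 3: Ironridge=43 Juniper=35 → close Ironridge (overflow 31)
  43÷1 = 43 each, +1 to first 0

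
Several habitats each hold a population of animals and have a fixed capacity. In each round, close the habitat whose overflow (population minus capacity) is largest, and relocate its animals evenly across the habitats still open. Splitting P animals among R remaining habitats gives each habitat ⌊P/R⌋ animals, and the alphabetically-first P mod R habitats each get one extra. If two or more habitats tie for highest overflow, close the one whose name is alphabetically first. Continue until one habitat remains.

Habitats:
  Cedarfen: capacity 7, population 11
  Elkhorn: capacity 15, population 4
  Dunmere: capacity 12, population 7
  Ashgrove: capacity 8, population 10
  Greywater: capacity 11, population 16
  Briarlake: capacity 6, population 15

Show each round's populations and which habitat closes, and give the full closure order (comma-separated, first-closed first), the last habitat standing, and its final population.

Closure order: Briarlake, Greywater, Cedarfen, Ashgrove, Dunmere
Last habitat: Elkhorn with 63 animals

Round 1: Ashgrove=10 Briarlake=15 Cedarfen=11 Dunmere=7 Elkhorn=4 Greywater=16 → close Briarlake (overflow 9)
  15÷5 = 3 each, +1 to first 0
Round 2: Ashgrove=13 Cedarfen=14 Dunmere=10 Elkhorn=7 Greywater=19 → close Greywater (overflow 8)
  19÷4 = 4 each, +1 to first 3
Round 3: Ashgrove=18 Cedarfen=19 Dunmere=15 Elkhorn=11 → close Cedarfen (overflow 12)
  19÷3 = 6 each, +1 to first 1
Round 4: Ashgrove=25 Dunmere=21 Elkhorn=17 → close Ashgrove (overflow 17)
  25÷2 = 12 each, +1 to first 1
Round 5: Dunmere=34 Elkhorn=29 → close Dunmere (overflow 22)
  34÷1 = 34 each, +1 to first 0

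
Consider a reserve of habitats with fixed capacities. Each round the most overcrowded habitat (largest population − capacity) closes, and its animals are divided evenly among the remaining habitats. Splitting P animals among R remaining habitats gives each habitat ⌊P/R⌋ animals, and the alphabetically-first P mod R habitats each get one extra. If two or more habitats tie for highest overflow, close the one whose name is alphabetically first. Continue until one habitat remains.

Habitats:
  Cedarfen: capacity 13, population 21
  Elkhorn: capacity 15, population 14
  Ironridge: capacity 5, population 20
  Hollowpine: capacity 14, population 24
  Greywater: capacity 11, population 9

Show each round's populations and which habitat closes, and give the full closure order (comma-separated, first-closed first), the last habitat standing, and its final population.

Closure order: Ironridge, Hollowpine, Cedarfen, Elkhorn
Last habitat: Greywater with 88 animals

Round 1: Cedarfen=21 Elkhorn=14 Greywater=9 Hollowpine=24 Ironridge=20 → close Ironridge (overflow 15)
  20÷4 = 5 each, +1 to first 0
Round 2: Cedarfen=26 Elkhorn=19 Greywater=14 Hollowpine=29 → close Hollowpine (overflow 15)
  29÷3 = 9 each, +1 to first 2
Round 3: Cedarfen=36 Elkhorn=29 Greywater=23 → close Cedarfen (overflow 23)
  36÷2 = 18 each, +1 to first 0
Round 4: Elkhorn=47 Greywater=41 → close Elkhorn (overflow 32)
  47÷1 = 47 each, +1 to first 0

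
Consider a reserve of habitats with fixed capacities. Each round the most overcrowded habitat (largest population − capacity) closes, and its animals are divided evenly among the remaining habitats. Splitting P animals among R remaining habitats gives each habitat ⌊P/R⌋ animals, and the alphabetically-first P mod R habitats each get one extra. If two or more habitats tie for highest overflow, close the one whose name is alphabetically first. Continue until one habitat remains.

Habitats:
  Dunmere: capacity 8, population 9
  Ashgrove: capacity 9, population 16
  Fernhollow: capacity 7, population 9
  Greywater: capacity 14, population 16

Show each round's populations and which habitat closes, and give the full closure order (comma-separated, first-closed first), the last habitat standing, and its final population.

Round 1: Ashgrove=16 Dunmere=9 Fernhollow=9 Greywater=16 → close Ashgrove (overflow 7)
  16÷3 = 5 each, +1 to first 1
Round 2: Dunmere=15 Fernhollow=14 Greywater=21 → close Dunmere (overflow 7)
  15÷2 = 7 each, +1 to first 1
Round 3: Fernhollow=22 Greywater=28 → close Fernhollow (overflow 15)
  22÷1 = 22 each, +1 to first 0

Closure order: Ashgrove, Dunmere, Fernhollow
Last habitat: Greywater with 50 animals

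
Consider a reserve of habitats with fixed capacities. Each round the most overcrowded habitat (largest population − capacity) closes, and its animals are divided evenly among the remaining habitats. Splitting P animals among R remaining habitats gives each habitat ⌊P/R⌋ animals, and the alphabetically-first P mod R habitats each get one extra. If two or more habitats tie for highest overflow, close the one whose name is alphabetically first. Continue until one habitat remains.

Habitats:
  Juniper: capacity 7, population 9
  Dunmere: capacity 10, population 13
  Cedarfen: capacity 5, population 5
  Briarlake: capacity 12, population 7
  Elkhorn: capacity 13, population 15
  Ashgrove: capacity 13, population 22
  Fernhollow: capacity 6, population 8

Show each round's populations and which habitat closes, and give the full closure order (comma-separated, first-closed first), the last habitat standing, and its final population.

Closure order: Ashgrove, Dunmere, Elkhorn, Cedarfen, Fernhollow, Juniper
Last habitat: Briarlake with 79 animals

Round 1: Ashgrove=22 Briarlake=7 Cedarfen=5 Dunmere=13 Elkhorn=15 Fernhollow=8 Juniper=9 → close Ashgrove (overflow 9)
  22÷6 = 3 each, +1 to first 4
Round 2: Briarlake=11 Cedarfen=9 Dunmere=17 Elkhorn=19 Fernhollow=11 Juniper=12 → close Dunmere (overflow 7)
  17÷5 = 3 each, +1 to first 2
Round 3: Briarlake=15 Cedarfen=13 Elkhorn=22 Fernhollow=14 Juniper=15 → close Elkhorn (overflow 9)
  22÷4 = 5 each, +1 to first 2
Round 4: Briarlake=21 Cedarfen=19 Fernhollow=19 Juniper=20 → close Cedarfen (overflow 14)
  19÷3 = 6 each, +1 to first 1
Round 5: Briarlake=28 Fernhollow=25 Juniper=26 → close Fernhollow (overflow 19)
  25÷2 = 12 each, +1 to first 1
Round 6: Briarlake=41 Juniper=38 → close Juniper (overflow 31)
  38÷1 = 38 each, +1 to first 0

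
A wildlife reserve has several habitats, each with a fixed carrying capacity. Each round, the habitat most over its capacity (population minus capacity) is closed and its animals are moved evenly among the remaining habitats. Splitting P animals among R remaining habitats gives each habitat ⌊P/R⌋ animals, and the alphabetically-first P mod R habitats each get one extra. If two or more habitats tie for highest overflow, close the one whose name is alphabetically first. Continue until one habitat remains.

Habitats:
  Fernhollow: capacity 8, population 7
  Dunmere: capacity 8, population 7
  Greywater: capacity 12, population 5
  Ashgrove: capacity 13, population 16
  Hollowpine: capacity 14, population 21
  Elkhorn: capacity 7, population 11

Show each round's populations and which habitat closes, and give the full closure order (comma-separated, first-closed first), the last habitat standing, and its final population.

Closure order: Hollowpine, Ashgrove, Elkhorn, Dunmere, Fernhollow
Last habitat: Greywater with 67 animals

Round 1: Ashgrove=16 Dunmere=7 Elkhorn=11 Fernhollow=7 Greywater=5 Hollowpine=21 → close Hollowpine (overflow 7)
  21÷5 = 4 each, +1 to first 1
Round 2: Ashgrove=21 Dunmere=11 Elkhorn=15 Fernhollow=11 Greywater=9 → close Ashgrove (overflow 8)
  21÷4 = 5 each, +1 to first 1
Round 3: Dunmere=17 Elkhorn=20 Fernhollow=16 Greywater=14 → close Elkhorn (overflow 13)
  20÷3 = 6 each, +1 to first 2
Round 4: Dunmere=24 Fernhollow=23 Greywater=20 → close Dunmere (overflow 16)
  24÷2 = 12 each, +1 to first 0
Round 5: Fernhollow=35 Greywater=32 → close Fernhollow (overflow 27)
  35÷1 = 35 each, +1 to first 0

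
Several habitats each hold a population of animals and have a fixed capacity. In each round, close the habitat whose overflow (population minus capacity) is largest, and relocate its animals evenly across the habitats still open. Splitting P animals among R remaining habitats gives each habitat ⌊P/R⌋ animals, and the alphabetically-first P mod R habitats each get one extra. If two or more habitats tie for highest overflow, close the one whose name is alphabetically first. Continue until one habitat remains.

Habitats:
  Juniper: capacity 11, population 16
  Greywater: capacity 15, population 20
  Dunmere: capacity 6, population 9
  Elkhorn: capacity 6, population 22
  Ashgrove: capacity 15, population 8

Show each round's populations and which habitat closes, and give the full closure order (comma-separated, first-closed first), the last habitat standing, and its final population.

Closure order: Elkhorn, Greywater, Juniper, Dunmere
Last habitat: Ashgrove with 75 animals

Round 1: Ashgrove=8 Dunmere=9 Elkhorn=22 Greywater=20 Juniper=16 → close Elkhorn (overflow 16)
  22÷4 = 5 each, +1 to first 2
Round 2: Ashgrove=14 Dunmere=15 Greywater=25 Juniper=21 → close Greywater (overflow 10)
  25÷3 = 8 each, +1 to first 1
Round 3: Ashgrove=23 Dunmere=23 Juniper=29 → close Juniper (overflow 18)
  29÷2 = 14 each, +1 to first 1
Round 4: Ashgrove=38 Dunmere=37 → close Dunmere (overflow 31)
  37÷1 = 37 each, +1 to first 0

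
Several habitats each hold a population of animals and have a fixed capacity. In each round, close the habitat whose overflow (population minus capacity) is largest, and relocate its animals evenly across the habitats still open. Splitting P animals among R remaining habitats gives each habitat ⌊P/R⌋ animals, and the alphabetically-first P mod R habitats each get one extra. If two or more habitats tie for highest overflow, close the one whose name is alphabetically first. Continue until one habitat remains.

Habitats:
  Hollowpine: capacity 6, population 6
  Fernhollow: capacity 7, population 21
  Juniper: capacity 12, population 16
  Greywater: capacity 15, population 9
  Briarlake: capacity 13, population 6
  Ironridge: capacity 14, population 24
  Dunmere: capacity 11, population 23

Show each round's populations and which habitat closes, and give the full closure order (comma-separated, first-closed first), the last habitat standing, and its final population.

Closure order: Fernhollow, Dunmere, Ironridge, Juniper, Hollowpine, Greywater
Last habitat: Briarlake with 105 animals

Round 1: Briarlake=6 Dunmere=23 Fernhollow=21 Greywater=9 Hollowpine=6 Ironridge=24 Juniper=16 → close Fernhollow (overflow 14)
  21÷6 = 3 each, +1 to first 3
Round 2: Briarlake=10 Dunmere=27 Greywater=13 Hollowpine=9 Ironridge=27 Juniper=19 → close Dunmere (overflow 16)
  27÷5 = 5 each, +1 to first 2
Round 3: Briarlake=16 Greywater=19 Hollowpine=14 Ironridge=32 Juniper=24 → close Ironridge (overflow 18)
  32÷4 = 8 each, +1 to first 0
Round 4: Briarlake=24 Greywater=27 Hollowpine=22 Juniper=32 → close Juniper (overflow 20)
  32÷3 = 10 each, +1 to first 2
Round 5: Briarlake=35 Greywater=38 Hollowpine=32 → close Hollowpine (overflow 26)
  32÷2 = 16 each, +1 to first 0
Round 6: Briarlake=51 Greywater=54 → close Greywater (overflow 39)
  54÷1 = 54 each, +1 to first 0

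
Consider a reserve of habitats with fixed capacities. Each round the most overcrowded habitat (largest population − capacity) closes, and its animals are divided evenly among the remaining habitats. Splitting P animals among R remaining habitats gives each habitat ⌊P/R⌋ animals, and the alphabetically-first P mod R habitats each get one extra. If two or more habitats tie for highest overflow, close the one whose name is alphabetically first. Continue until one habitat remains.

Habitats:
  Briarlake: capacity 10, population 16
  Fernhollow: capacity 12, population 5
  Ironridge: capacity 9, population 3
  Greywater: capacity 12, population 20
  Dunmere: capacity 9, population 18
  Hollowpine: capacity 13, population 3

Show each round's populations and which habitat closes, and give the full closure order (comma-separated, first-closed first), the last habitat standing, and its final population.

Round 1: Briarlake=16 Dunmere=18 Fernhollow=5 Greywater=20 Hollowpine=3 Ironridge=3 → close Dunmere (overflow 9)
  18÷5 = 3 each, +1 to first 3
Round 2: Briarlake=20 Fernhollow=9 Greywater=24 Hollowpine=6 Ironridge=6 → close Greywater (overflow 12)
  24÷4 = 6 each, +1 to first 0
Round 3: Briarlake=26 Fernhollow=15 Hollowpine=12 Ironridge=12 → close Briarlake (overflow 16)
  26÷3 = 8 each, +1 to first 2
Round 4: Fernhollow=24 Hollowpine=21 Ironridge=20 → close Fernhollow (overflow 12)
  24÷2 = 12 each, +1 to first 0
Round 5: Hollowpine=33 Ironridge=32 → close Ironridge (overflow 23)
  32÷1 = 32 each, +1 to first 0

Closure order: Dunmere, Greywater, Briarlake, Fernhollow, Ironridge
Last habitat: Hollowpine with 65 animals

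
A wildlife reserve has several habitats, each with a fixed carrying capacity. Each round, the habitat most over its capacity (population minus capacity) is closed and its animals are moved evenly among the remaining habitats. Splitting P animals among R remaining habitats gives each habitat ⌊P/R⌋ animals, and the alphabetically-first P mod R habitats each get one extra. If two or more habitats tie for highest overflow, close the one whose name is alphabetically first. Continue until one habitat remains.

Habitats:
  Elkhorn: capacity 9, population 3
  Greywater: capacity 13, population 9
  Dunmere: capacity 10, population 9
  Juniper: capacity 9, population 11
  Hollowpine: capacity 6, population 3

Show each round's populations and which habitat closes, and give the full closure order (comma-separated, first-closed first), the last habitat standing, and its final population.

Closure order: Juniper, Dunmere, Greywater, Hollowpine
Last habitat: Elkhorn with 35 animals

Round 1: Dunmere=9 Elkhorn=3 Greywater=9 Hollowpine=3 Juniper=11 → close Juniper (overflow 2)
  11÷4 = 2 each, +1 to first 3
Round 2: Dunmere=12 Elkhorn=6 Greywater=12 Hollowpine=5 → close Dunmere (overflow 2)
  12÷3 = 4 each, +1 to first 0
Round 3: Elkhorn=10 Greywater=16 Hollowpine=9 → close Greywater (overflow 3)
  16÷2 = 8 each, +1 to first 0
Round 4: Elkhorn=18 Hollowpine=17 → close Hollowpine (overflow 11)
  17÷1 = 17 each, +1 to first 0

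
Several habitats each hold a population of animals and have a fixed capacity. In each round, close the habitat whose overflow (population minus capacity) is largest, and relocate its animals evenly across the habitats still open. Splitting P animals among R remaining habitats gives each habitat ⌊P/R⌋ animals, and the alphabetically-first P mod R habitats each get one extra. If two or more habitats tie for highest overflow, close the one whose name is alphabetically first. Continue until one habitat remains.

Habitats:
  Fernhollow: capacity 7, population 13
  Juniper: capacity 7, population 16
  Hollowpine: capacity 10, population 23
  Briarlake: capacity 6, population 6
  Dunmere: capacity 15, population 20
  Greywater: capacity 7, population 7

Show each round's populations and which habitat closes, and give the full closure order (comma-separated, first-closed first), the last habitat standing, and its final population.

Closure order: Hollowpine, Juniper, Fernhollow, Dunmere, Briarlake
Last habitat: Greywater with 85 animals

Round 1: Briarlake=6 Dunmere=20 Fernhollow=13 Greywater=7 Hollowpine=23 Juniper=16 → close Hollowpine (overflow 13)
  23÷5 = 4 each, +1 to first 3
Round 2: Briarlake=11 Dunmere=25 Fernhollow=18 Greywater=11 Juniper=20 → close Juniper (overflow 13)
  20÷4 = 5 each, +1 to first 0
Round 3: Briarlake=16 Dunmere=30 Fernhollow=23 Greywater=16 → close Fernhollow (overflow 16)
  23÷3 = 7 each, +1 to first 2
Round 4: Briarlake=24 Dunmere=38 Greywater=23 → close Dunmere (overflow 23)
  38÷2 = 19 each, +1 to first 0
Round 5: Briarlake=43 Greywater=42 → close Briarlake (overflow 37)
  43÷1 = 43 each, +1 to first 0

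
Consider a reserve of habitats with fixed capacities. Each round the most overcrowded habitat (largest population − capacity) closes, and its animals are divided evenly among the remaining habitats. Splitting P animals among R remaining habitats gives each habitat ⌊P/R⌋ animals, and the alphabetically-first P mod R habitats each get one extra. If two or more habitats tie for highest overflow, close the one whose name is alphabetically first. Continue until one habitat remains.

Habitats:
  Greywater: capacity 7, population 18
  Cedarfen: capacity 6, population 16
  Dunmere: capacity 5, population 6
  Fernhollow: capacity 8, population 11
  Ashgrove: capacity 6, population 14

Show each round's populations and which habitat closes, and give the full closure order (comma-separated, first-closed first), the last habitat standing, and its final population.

Closure order: Greywater, Cedarfen, Ashgrove, Fernhollow
Last habitat: Dunmere with 65 animals

Round 1: Ashgrove=14 Cedarfen=16 Dunmere=6 Fernhollow=11 Greywater=18 → close Greywater (overflow 11)
  18÷4 = 4 each, +1 to first 2
Round 2: Ashgrove=19 Cedarfen=21 Dunmere=10 Fernhollow=15 → close Cedarfen (overflow 15)
  21÷3 = 7 each, +1 to first 0
Round 3: Ashgrove=26 Dunmere=17 Fernhollow=22 → close Ashgrove (overflow 20)
  26÷2 = 13 each, +1 to first 0
Round 4: Dunmere=30 Fernhollow=35 → close Fernhollow (overflow 27)
  35÷1 = 35 each, +1 to first 0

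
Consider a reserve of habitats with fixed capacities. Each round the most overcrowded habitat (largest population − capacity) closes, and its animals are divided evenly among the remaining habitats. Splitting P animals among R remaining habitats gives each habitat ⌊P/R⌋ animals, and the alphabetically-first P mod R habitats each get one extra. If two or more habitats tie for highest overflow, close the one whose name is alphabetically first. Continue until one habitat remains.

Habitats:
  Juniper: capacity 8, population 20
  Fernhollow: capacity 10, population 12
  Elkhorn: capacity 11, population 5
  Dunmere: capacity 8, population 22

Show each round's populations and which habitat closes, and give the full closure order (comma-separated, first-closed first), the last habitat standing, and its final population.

Round 1: Dunmere=22 Elkhorn=5 Fernhollow=12 Juniper=20 → close Dunmere (overflow 14)
  22÷3 = 7 each, +1 to first 1
Round 2: Elkhorn=13 Fernhollow=19 Juniper=27 → close Juniper (overflow 19)
  27÷2 = 13 each, +1 to first 1
Round 3: Elkhorn=27 Fernhollow=32 → close Fernhollow (overflow 22)
  32÷1 = 32 each, +1 to first 0

Closure order: Dunmere, Juniper, Fernhollow
Last habitat: Elkhorn with 59 animals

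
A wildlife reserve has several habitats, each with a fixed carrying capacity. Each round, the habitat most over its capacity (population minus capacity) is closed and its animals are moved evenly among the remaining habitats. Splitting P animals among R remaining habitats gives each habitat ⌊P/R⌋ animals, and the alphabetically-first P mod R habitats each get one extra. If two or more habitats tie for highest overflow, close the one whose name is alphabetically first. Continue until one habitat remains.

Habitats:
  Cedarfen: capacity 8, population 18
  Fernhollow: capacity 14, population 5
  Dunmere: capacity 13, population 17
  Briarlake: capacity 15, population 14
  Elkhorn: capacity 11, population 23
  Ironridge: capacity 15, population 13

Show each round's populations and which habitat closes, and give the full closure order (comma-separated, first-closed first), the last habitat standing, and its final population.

Closure order: Elkhorn, Cedarfen, Dunmere, Briarlake, Ironridge
Last habitat: Fernhollow with 90 animals

Round 1: Briarlake=14 Cedarfen=18 Dunmere=17 Elkhorn=23 Fernhollow=5 Ironridge=13 → close Elkhorn (overflow 12)
  23÷5 = 4 each, +1 to first 3
Round 2: Briarlake=19 Cedarfen=23 Dunmere=22 Fernhollow=9 Ironridge=17 → close Cedarfen (overflow 15)
  23÷4 = 5 each, +1 to first 3
Round 3: Briarlake=25 Dunmere=28 Fernhollow=15 Ironridge=22 → close Dunmere (overflow 15)
  28÷3 = 9 each, +1 to first 1
Round 4: Briarlake=35 Fernhollow=24 Ironridge=31 → close Briarlake (overflow 20)
  35÷2 = 17 each, +1 to first 1
Round 5: Fernhollow=42 Ironridge=48 → close Ironridge (overflow 33)
  48÷1 = 48 each, +1 to first 0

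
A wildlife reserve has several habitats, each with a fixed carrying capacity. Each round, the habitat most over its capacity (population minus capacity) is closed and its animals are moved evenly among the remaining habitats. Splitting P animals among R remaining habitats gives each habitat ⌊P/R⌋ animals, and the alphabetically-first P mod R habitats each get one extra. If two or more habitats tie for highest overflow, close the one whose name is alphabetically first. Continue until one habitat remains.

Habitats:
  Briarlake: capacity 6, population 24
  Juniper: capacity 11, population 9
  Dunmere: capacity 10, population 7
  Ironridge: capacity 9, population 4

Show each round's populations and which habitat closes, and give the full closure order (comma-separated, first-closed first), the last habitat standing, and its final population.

Round 1: Briarlake=24 Dunmere=7 Ironridge=4 Juniper=9 → close Briarlake (overflow 18)
  24÷3 = 8 each, +1 to first 0
Round 2: Dunmere=15 Ironridge=12 Juniper=17 → close Juniper (overflow 6)
  17÷2 = 8 each, +1 to first 1
Round 3: Dunmere=24 Ironridge=20 → close Dunmere (overflow 14)
  24÷1 = 24 each, +1 to first 0

Closure order: Briarlake, Juniper, Dunmere
Last habitat: Ironridge with 44 animals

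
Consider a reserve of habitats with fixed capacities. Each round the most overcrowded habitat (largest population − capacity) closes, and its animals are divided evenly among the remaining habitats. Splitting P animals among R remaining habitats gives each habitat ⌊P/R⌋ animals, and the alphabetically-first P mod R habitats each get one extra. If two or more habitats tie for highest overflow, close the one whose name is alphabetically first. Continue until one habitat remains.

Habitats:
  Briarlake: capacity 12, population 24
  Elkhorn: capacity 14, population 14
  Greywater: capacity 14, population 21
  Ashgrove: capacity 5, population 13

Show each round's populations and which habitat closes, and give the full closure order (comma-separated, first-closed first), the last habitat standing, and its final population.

Round 1: Ashgrove=13 Briarlake=24 Elkhorn=14 Greywater=21 → close Briarlake (overflow 12)
  24÷3 = 8 each, +1 to first 0
Round 2: Ashgrove=21 Elkhorn=22 Greywater=29 → close Ashgrove (overflow 16)
  21÷2 = 10 each, +1 to first 1
Round 3: Elkhorn=33 Greywater=39 → close Greywater (overflow 25)
  39÷1 = 39 each, +1 to first 0

Closure order: Briarlake, Ashgrove, Greywater
Last habitat: Elkhorn with 72 animals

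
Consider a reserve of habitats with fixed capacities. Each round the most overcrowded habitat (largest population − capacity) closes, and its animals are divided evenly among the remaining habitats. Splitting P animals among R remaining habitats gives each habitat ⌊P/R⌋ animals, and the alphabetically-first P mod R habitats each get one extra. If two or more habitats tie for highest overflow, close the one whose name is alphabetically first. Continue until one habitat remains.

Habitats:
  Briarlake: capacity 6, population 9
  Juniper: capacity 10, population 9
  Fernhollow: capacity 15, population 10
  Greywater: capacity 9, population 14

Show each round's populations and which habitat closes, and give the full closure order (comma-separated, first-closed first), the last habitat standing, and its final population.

Round 1: Briarlake=9 Fernhollow=10 Greywater=14 Juniper=9 → close Greywater (overflow 5)
  14÷3 = 4 each, +1 to first 2
Round 2: Briarlake=14 Fernhollow=15 Juniper=13 → close Briarlake (overflow 8)
  14÷2 = 7 each, +1 to first 0
Round 3: Fernhollow=22 Juniper=20 → close Juniper (overflow 10)
  20÷1 = 20 each, +1 to first 0

Closure order: Greywater, Briarlake, Juniper
Last habitat: Fernhollow with 42 animals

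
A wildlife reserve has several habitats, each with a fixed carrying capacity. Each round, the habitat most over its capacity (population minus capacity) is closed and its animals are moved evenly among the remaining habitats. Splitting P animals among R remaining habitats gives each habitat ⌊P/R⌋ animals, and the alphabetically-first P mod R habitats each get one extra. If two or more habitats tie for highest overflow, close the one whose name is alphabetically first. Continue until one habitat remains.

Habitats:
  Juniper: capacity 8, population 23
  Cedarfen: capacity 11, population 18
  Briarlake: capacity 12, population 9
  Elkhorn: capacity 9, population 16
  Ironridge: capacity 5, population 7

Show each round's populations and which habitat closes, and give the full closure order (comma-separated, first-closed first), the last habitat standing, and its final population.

Round 1: Briarlake=9 Cedarfen=18 Elkhorn=16 Ironridge=7 Juniper=23 → close Juniper (overflow 15)
  23÷4 = 5 each, +1 to first 3
Round 2: Briarlake=15 Cedarfen=24 Elkhorn=22 Ironridge=12 → close Cedarfen (overflow 13)
  24÷3 = 8 each, +1 to first 0
Round 3: Briarlake=23 Elkhorn=30 Ironridge=20 → close Elkhorn (overflow 21)
  30÷2 = 15 each, +1 to first 0
Round 4: Briarlake=38 Ironridge=35 → close Ironridge (overflow 30)
  35÷1 = 35 each, +1 to first 0

Closure order: Juniper, Cedarfen, Elkhorn, Ironridge
Last habitat: Briarlake with 73 animals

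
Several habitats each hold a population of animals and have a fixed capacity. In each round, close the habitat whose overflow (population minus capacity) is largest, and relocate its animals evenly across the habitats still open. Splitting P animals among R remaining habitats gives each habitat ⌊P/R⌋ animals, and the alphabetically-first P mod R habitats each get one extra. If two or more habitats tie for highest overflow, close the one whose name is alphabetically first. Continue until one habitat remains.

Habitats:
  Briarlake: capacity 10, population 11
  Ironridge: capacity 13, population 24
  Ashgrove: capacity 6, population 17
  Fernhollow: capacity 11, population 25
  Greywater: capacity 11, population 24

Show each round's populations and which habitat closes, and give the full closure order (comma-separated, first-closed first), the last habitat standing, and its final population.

Round 1: Ashgrove=17 Briarlake=11 Fernhollow=25 Greywater=24 Ironridge=24 → close Fernhollow (overflow 14)
  25÷4 = 6 each, +1 to first 1
Round 2: Ashgrove=24 Briarlake=17 Greywater=30 Ironridge=30 → close Greywater (overflow 19)
  30÷3 = 10 each, +1 to first 0
Round 3: Ashgrove=34 Briarlake=27 Ironridge=40 → close Ashgrove (overflow 28)
  34÷2 = 17 each, +1 to first 0
Round 4: Briarlake=44 Ironridge=57 → close Ironridge (overflow 44)
  57÷1 = 57 each, +1 to first 0

Closure order: Fernhollow, Greywater, Ashgrove, Ironridge
Last habitat: Briarlake with 101 animals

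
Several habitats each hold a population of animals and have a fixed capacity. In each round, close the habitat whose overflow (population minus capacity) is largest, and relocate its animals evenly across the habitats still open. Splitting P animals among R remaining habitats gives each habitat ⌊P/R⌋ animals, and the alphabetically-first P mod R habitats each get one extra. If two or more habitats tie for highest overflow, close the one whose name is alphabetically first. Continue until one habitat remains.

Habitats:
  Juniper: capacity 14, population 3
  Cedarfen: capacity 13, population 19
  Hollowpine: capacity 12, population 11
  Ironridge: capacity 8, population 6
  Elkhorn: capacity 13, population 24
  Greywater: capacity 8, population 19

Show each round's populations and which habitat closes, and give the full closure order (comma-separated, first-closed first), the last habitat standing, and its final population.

Round 1: Cedarfen=19 Elkhorn=24 Greywater=19 Hollowpine=11 Ironridge=6 Juniper=3 → close Elkhorn (overflow 11)
  24÷5 = 4 each, +1 to first 4
Round 2: Cedarfen=24 Greywater=24 Hollowpine=16 Ironridge=11 Juniper=7 → close Greywater (overflow 16)
  24÷4 = 6 each, +1 to first 0
Round 3: Cedarfen=30 Hollowpine=22 Ironridge=17 Juniper=13 → close Cedarfen (overflow 17)
  30÷3 = 10 each, +1 to first 0
Round 4: Hollowpine=32 Ironridge=27 Juniper=23 → close Hollowpine (overflow 20)
  32÷2 = 16 each, +1 to first 0
Round 5: Ironridge=43 Juniper=39 → close Ironridge (overflow 35)
  43÷1 = 43 each, +1 to first 0

Closure order: Elkhorn, Greywater, Cedarfen, Hollowpine, Ironridge
Last habitat: Juniper with 82 animals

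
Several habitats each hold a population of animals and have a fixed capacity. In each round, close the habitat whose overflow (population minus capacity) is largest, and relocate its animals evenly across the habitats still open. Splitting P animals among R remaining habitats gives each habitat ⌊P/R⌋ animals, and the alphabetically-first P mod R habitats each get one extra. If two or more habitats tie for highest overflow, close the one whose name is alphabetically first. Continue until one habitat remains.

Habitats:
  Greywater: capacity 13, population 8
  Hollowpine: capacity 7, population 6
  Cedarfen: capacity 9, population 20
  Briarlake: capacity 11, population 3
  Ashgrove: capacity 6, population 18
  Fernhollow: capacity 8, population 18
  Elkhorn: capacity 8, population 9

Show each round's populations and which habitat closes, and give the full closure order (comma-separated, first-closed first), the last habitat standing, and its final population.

Closure order: Ashgrove, Cedarfen, Fernhollow, Elkhorn, Hollowpine, Briarlake
Last habitat: Greywater with 82 animals

Round 1: Ashgrove=18 Briarlake=3 Cedarfen=20 Elkhorn=9 Fernhollow=18 Greywater=8 Hollowpine=6 → close Ashgrove (overflow 12)
  18÷6 = 3 each, +1 to first 0
Round 2: Briarlake=6 Cedarfen=23 Elkhorn=12 Fernhollow=21 Greywater=11 Hollowpine=9 → close Cedarfen (overflow 14)
  23÷5 = 4 each, +1 to first 3
Round 3: Briarlake=11 Elkhorn=17 Fernhollow=26 Greywater=15 Hollowpine=13 → close Fernhollow (overflow 18)
  26÷4 = 6 each, +1 to first 2
Round 4: Briarlake=18 Elkhorn=24 Greywater=21 Hollowpine=19 → close Elkhorn (overflow 16)
  24÷3 = 8 each, +1 to first 0
Round 5: Briarlake=26 Greywater=29 Hollowpine=27 → close Hollowpine (overflow 20)
  27÷2 = 13 each, +1 to first 1
Round 6: Briarlake=40 Greywater=42 → close Briarlake (overflow 29)
  40÷1 = 40 each, +1 to first 0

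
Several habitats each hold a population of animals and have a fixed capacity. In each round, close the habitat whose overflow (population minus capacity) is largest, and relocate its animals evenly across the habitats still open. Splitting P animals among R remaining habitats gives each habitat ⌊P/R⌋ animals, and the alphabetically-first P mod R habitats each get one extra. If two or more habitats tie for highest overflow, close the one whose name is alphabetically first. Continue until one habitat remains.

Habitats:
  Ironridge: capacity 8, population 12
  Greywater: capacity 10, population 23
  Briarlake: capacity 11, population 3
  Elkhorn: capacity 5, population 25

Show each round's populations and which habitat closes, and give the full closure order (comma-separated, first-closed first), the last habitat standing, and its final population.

Round 1: Briarlake=3 Elkhorn=25 Greywater=23 Ironridge=12 → close Elkhorn (overflow 20)
  25÷3 = 8 each, +1 to first 1
Round 2: Briarlake=12 Greywater=31 Ironridge=20 → close Greywater (overflow 21)
  31÷2 = 15 each, +1 to first 1
Round 3: Briarlake=28 Ironridge=35 → close Ironridge (overflow 27)
  35÷1 = 35 each, +1 to first 0

Closure order: Elkhorn, Greywater, Ironridge
Last habitat: Briarlake with 63 animals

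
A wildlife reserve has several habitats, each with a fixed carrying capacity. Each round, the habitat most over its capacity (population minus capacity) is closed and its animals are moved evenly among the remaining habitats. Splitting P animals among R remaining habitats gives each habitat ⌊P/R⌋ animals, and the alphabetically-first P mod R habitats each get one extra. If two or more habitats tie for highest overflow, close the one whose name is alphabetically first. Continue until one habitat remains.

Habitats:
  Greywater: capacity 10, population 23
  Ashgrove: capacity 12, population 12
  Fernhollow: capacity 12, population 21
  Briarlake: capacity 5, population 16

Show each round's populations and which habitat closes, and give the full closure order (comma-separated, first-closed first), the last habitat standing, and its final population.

Closure order: Greywater, Briarlake, Fernhollow
Last habitat: Ashgrove with 72 animals

Round 1: Ashgrove=12 Briarlake=16 Fernhollow=21 Greywater=23 → close Greywater (overflow 13)
  23÷3 = 7 each, +1 to first 2
Round 2: Ashgrove=20 Briarlake=24 Fernhollow=28 → close Briarlake (overflow 19)
  24÷2 = 12 each, +1 to first 0
Round 3: Ashgrove=32 Fernhollow=40 → close Fernhollow (overflow 28)
  40÷1 = 40 each, +1 to first 0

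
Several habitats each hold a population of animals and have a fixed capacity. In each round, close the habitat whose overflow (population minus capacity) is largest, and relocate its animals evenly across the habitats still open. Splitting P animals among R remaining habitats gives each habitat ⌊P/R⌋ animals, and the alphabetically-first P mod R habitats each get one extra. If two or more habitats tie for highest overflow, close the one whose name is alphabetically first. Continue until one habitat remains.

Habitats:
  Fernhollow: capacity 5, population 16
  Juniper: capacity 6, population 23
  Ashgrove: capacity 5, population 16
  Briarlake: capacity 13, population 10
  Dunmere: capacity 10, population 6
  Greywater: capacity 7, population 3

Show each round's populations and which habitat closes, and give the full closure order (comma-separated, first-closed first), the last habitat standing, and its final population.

Closure order: Juniper, Ashgrove, Fernhollow, Briarlake, Dunmere
Last habitat: Greywater with 74 animals

Round 1: Ashgrove=16 Briarlake=10 Dunmere=6 Fernhollow=16 Greywater=3 Juniper=23 → close Juniper (overflow 17)
  23÷5 = 4 each, +1 to first 3
Round 2: Ashgrove=21 Briarlake=15 Dunmere=11 Fernhollow=20 Greywater=7 → close Ashgrove (overflow 16)
  21÷4 = 5 each, +1 to first 1
Round 3: Briarlake=21 Dunmere=16 Fernhollow=25 Greywater=12 → close Fernhollow (overflow 20)
  25÷3 = 8 each, +1 to first 1
Round 4: Briarlake=30 Dunmere=24 Greywater=20 → close Briarlake (overflow 17)
  30÷2 = 15 each, +1 to first 0
Round 5: Dunmere=39 Greywater=35 → close Dunmere (overflow 29)
  39÷1 = 39 each, +1 to first 0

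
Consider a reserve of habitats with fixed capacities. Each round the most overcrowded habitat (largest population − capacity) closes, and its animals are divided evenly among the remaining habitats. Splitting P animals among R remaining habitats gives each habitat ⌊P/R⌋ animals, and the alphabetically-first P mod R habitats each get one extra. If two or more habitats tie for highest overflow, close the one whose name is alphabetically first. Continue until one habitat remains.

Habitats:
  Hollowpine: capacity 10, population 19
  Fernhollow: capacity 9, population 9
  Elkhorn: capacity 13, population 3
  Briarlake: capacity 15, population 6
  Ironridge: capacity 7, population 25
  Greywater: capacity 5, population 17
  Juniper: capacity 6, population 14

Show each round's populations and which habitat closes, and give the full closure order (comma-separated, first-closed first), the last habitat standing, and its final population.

Closure order: Ironridge, Greywater, Hollowpine, Juniper, Fernhollow, Briarlake
Last habitat: Elkhorn with 93 animals

Round 1: Briarlake=6 Elkhorn=3 Fernhollow=9 Greywater=17 Hollowpine=19 Ironridge=25 Juniper=14 → close Ironridge (overflow 18)
  25÷6 = 4 each, +1 to first 1
Round 2: Briarlake=11 Elkhorn=7 Fernhollow=13 Greywater=21 Hollowpine=23 Juniper=18 → close Greywater (overflow 16)
  21÷5 = 4 each, +1 to first 1
Round 3: Briarlake=16 Elkhorn=11 Fernhollow=17 Hollowpine=27 Juniper=22 → close Hollowpine (overflow 17)
  27÷4 = 6 each, +1 to first 3
Round 4: Briarlake=23 Elkhorn=18 Fernhollow=24 Juniper=28 → close Juniper (overflow 22)
  28÷3 = 9 each, +1 to first 1
Round 5: Briarlake=33 Elkhorn=27 Fernhollow=33 → close Fernhollow (overflow 24)
  33÷2 = 16 each, +1 to first 1
Round 6: Briarlake=50 Elkhorn=43 → close Briarlake (overflow 35)
  50÷1 = 50 each, +1 to first 0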